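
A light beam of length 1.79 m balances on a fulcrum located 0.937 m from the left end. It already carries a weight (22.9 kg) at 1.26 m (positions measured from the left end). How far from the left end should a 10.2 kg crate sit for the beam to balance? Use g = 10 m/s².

Take moments about the fulcrum (at 0.937 m from the left end).
Weight: 22.9 × 10 = 229 N down at 1.26 m → arm 0.323 m, τ = 229 × 0.323 = 73.97 N·m clockwise.
Net moment of existing loads = 73.97 N·m clockwise.
The crate weighs 10.2 × 10 = 102 N and must supply an equal counterclockwise moment, so its lever arm about the fulcrum is 73.97 / 102 = 0.725 m.
That puts it at 0.937 − 0.725 = 0.212 m from the left end.

x ≈ 0.212 m from the left end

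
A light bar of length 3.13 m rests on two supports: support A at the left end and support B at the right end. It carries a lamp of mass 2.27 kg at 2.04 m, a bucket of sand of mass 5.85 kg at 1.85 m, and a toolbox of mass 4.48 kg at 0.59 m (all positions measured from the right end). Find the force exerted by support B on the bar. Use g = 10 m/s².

R_B ≈ 68.2 N

Sum moments about support A (its reaction then has zero moment arm).
Lamp: 2.27 × 10 = 22.7 N down at 2.04 m → arm 1.09 m, τ = 22.7 × 1.09 = 24.74 N·m clockwise.
Bucket of sand: 5.85 × 10 = 58.5 N down at 1.85 m → arm 1.28 m, τ = 58.5 × 1.28 = 74.88 N·m clockwise.
Toolbox: 4.48 × 10 = 44.8 N down at 0.59 m → arm 2.54 m, τ = 44.8 × 2.54 = 113.8 N·m clockwise.
Net load moment about support A = 213.4 N·m clockwise.
Reaction R at support B is upward at 0 m, arm 3.13 m → moment R × 3.13 counterclockwise.
Setting net torque to zero: R × 3.13 = 213.4 → R = 68.2 N.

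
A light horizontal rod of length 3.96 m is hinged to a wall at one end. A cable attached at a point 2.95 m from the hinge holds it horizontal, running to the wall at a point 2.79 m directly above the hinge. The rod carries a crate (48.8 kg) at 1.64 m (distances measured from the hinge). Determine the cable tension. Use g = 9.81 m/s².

About the hinge:
Crate: 48.8 × 9.81 = 478.7 N down at 1.64 m → arm 1.64 m, τ = 478.7 × 1.64 = 785.1 N·m clockwise.
Total clockwise load moment = 785.1 N·m.
The cable tension T acts at 2.95 m; only its component perpendicular to the rod, T sinθ, produces torque. sinθ = h/√(h²+d²) = 2.79/√(2.79²+2.95²) = 0.6871.
Balancing moments: T × 2.95 × 0.6871 = 785.1, giving T = 785.1 / 2.027 = 387 N.

T ≈ 387 N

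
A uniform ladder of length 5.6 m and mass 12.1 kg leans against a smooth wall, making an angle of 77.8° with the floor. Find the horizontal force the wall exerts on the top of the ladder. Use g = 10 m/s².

Take moments about the foot of the ladder.
Ladder weight 12.1×10 = 121 N acts at 2.8 m along the ladder; its horizontal arm is 2.8·cos77.8° = 0.5917 m → τ = 71.6 N·m clockwise.
Wall normal N acts horizontally at the top; its moment arm is the height L sinθ = 5.6·sin77.8° = 5.474 m, counterclockwise.
For rotational equilibrium, N × 5.474 = 71.6, so N = 13.1 N.

N_wall ≈ 13.1 N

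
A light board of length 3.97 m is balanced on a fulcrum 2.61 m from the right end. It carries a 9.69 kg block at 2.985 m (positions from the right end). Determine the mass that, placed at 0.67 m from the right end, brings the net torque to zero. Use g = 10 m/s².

Taking torques about the fulcrum (at 2.61 m from the right end):
Block: 9.69 × 10 = 96.9 N down at 2.985 m → arm 0.375 m, τ = 96.9 × 0.375 = 36.34 N·m counterclockwise.
Net moment of known loads = 36.34 N·m counterclockwise.
An unknown mass m at 0.67 m has arm 1.94 m; its moment is m·g·1.94 clockwise.
Balancing moments: m × 10 × 1.94 = 36.34, giving m = 36.34 / (10 × 1.94) = 1.87 kg.

m ≈ 1.87 kg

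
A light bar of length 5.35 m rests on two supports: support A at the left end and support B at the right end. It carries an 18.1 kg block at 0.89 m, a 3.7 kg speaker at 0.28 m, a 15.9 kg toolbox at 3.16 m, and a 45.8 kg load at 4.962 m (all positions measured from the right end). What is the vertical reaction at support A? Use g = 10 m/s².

Sum moments about support B (its reaction then has zero moment arm).
Block: 18.1 × 10 = 181 N down at 0.89 m → arm 0.89 m, τ = 181 × 0.89 = 161.1 N·m counterclockwise.
Speaker: 3.7 × 10 = 37 N down at 0.28 m → arm 0.28 m, τ = 37 × 0.28 = 10.36 N·m counterclockwise.
Toolbox: 15.9 × 10 = 159 N down at 3.16 m → arm 3.16 m, τ = 159 × 3.16 = 502.4 N·m counterclockwise.
Load: 45.8 × 10 = 458 N down at 4.962 m → arm 4.962 m, τ = 458 × 4.962 = 2273 N·m counterclockwise.
Net load moment about support B = 2947 N·m counterclockwise.
Reaction R at support A is upward at 5.35 m, arm 5.35 m → moment R × 5.35 clockwise.
Στ = 0 ⇒ R × 5.35 = 2947 ⇒ R = 551 N.

R_A ≈ 551 N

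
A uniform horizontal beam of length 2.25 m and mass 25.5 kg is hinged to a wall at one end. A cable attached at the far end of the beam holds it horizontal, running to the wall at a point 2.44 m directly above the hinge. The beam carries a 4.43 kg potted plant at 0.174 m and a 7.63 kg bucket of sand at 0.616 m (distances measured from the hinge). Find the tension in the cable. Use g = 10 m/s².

T ≈ 207 N

About the hinge:
Beam weight: 25.5 × 10 = 255 N down at 1.125 m → arm 1.125 m, τ = 255 × 1.125 = 286.9 N·m clockwise.
Potted plant: 4.43 × 10 = 44.3 N down at 0.174 m → arm 0.174 m, τ = 44.3 × 0.174 = 7.708 N·m clockwise.
Bucket of sand: 7.63 × 10 = 76.3 N down at 0.616 m → arm 0.616 m, τ = 76.3 × 0.616 = 47 N·m clockwise.
Total clockwise load moment = 341.6 N·m.
The cable tension T acts at 2.25 m; only its component perpendicular to the beam, T sinθ, produces torque. sinθ = h/√(h²+d²) = 2.44/√(2.44²+2.25²) = 0.7351.
For rotational equilibrium, T × 2.25 × 0.7351 = 341.6, so T = 341.6 / 1.654 = 207 N.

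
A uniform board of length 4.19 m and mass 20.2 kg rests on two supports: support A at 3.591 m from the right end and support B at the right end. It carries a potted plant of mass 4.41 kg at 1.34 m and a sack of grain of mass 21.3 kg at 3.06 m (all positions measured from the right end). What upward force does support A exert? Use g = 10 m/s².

Take moments about support B.
Beam weight: 20.2 × 10 = 202 N down at 2.095 m → arm 2.095 m, τ = 202 × 2.095 = 423.2 N·m counterclockwise.
Potted plant: 4.41 × 10 = 44.1 N down at 1.34 m → arm 1.34 m, τ = 44.1 × 1.34 = 59.09 N·m counterclockwise.
Sack of grain: 21.3 × 10 = 213 N down at 3.06 m → arm 3.06 m, τ = 213 × 3.06 = 651.8 N·m counterclockwise.
Net load moment about support B = 1134 N·m counterclockwise.
Reaction R at support A is upward at 3.591 m, arm 3.591 m → moment R × 3.591 clockwise.
Setting net torque to zero: R × 3.591 = 1134 → R = 316 N.

R_A ≈ 316 N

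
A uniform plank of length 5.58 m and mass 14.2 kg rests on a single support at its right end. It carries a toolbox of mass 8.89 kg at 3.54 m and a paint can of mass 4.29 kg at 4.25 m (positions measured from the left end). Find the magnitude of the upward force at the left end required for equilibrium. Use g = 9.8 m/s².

Take moments about the right end.
Beam weight: 14.2 × 9.8 = 139.2 N down at 2.79 m → arm 2.79 m, τ = 139.2 × 2.79 = 388.4 N·m counterclockwise.
Toolbox: 8.89 × 9.8 = 87.12 N down at 3.54 m → arm 2.04 m, τ = 87.12 × 2.04 = 177.7 N·m counterclockwise.
Paint can: 4.29 × 9.8 = 42.04 N down at 4.25 m → arm 1.33 m, τ = 42.04 × 1.33 = 55.91 N·m counterclockwise.
Net moment of the loads = 622 N·m counterclockwise.
The upward force F acts at the left end, arm 5.58 m, giving F × 5.58 clockwise.
Setting net torque to zero: F × 5.58 = 622 → F = 622 / 5.58 = 111 N.

F ≈ 111 N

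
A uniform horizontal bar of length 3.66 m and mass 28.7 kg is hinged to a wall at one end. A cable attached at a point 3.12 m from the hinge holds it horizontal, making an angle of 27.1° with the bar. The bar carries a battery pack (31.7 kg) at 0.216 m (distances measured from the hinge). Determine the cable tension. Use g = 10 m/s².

T ≈ 418 N

Choose the hinge as the axis so the unknown hinge reaction has zero arm there.
Beam weight: 28.7 × 10 = 287 N down at 1.83 m → arm 1.83 m, τ = 287 × 1.83 = 525.2 N·m clockwise.
Battery pack: 31.7 × 10 = 317 N down at 0.216 m → arm 0.216 m, τ = 317 × 0.216 = 68.47 N·m clockwise.
Total clockwise load moment = 593.7 N·m.
The cable tension T acts at 3.12 m; only its component perpendicular to the bar, T sinθ, produces torque. sin 27.1° = 0.4555.
Balancing moments: T × 3.12 × 0.4555 = 593.7, giving T = 593.7 / 1.421 = 418 N.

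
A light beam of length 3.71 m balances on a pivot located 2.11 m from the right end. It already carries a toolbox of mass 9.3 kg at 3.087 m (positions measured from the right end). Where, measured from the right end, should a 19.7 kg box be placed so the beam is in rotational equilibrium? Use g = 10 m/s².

x ≈ 1.65 m from the right end

Sum moments about the pivot (at 2.11 m from the right end) (the support reaction has zero arm there).
Toolbox: 9.3 × 10 = 93 N down at 3.087 m → arm 0.977 m, τ = 93 × 0.977 = 90.86 N·m counterclockwise.
Net moment of existing loads = 90.86 N·m counterclockwise.
The box weighs 19.7 × 10 = 197 N and must supply an equal clockwise moment, so its lever arm about the pivot is 90.86 / 197 = 0.461 m.
That puts it at 2.11 − 0.461 = 1.65 m from the right end.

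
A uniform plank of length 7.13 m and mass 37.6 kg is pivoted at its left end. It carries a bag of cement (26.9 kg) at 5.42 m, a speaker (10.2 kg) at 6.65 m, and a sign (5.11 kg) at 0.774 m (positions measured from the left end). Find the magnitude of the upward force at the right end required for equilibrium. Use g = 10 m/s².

Taking torques about the left end:
Beam weight: 37.6 × 10 = 376 N down at 3.565 m → arm 3.565 m, τ = 376 × 3.565 = 1340 N·m clockwise.
Bag of cement: 26.9 × 10 = 269 N down at 5.42 m → arm 5.42 m, τ = 269 × 5.42 = 1458 N·m clockwise.
Speaker: 10.2 × 10 = 102 N down at 6.65 m → arm 6.65 m, τ = 102 × 6.65 = 678.3 N·m clockwise.
Sign: 5.11 × 10 = 51.1 N down at 0.774 m → arm 0.774 m, τ = 51.1 × 0.774 = 39.55 N·m clockwise.
Net moment of the loads = 3516 N·m clockwise.
The upward force F acts at the right end, arm 7.13 m, giving F × 7.13 counterclockwise.
Balancing moments: F × 7.13 = 3516, giving F = 3516 / 7.13 = 493 N.

F ≈ 493 N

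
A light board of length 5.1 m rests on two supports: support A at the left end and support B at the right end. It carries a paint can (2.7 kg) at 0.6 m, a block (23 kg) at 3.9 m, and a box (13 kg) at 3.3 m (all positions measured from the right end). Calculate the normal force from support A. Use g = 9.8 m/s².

R_A ≈ 258 N

Choose support B as the axis so its reaction then has zero moment arm.
Paint can: 2.7 × 9.8 = 26.46 N down at 0.6 m → arm 0.6 m, τ = 26.46 × 0.6 = 15.88 N·m counterclockwise.
Block: 23 × 9.8 = 225.4 N down at 3.9 m → arm 3.9 m, τ = 225.4 × 3.9 = 879.1 N·m counterclockwise.
Box: 13 × 9.8 = 127.4 N down at 3.3 m → arm 3.3 m, τ = 127.4 × 3.3 = 420.4 N·m counterclockwise.
Net load moment about support B = 1315 N·m counterclockwise.
Reaction R at support A is upward at 5.1 m, arm 5.1 m → moment R × 5.1 clockwise.
Setting net torque to zero: R × 5.1 = 1315 → R = 258 N.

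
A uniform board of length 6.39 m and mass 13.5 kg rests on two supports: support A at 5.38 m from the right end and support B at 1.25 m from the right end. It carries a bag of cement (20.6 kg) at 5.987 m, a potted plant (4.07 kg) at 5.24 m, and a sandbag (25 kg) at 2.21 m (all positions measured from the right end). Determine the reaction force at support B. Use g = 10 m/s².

R_B ≈ 234 N

Taking torques about support A:
Beam weight: 13.5 × 10 = 135 N down at 3.195 m → arm 2.185 m, τ = 135 × 2.185 = 295 N·m clockwise.
Bag of cement: 20.6 × 10 = 206 N down at 5.987 m → arm 0.607 m, τ = 206 × 0.607 = 125 N·m counterclockwise.
Potted plant: 4.07 × 10 = 40.7 N down at 5.24 m → arm 0.14 m, τ = 40.7 × 0.14 = 5.698 N·m clockwise.
Sandbag: 25 × 10 = 250 N down at 2.21 m → arm 3.17 m, τ = 250 × 3.17 = 792.5 N·m clockwise.
Net load moment about support A = 968.2 N·m clockwise.
Reaction R at support B is upward at 1.25 m, arm 4.13 m → moment R × 4.13 counterclockwise.
Στ = 0 ⇒ R × 4.13 = 968.2 ⇒ R = 234 N.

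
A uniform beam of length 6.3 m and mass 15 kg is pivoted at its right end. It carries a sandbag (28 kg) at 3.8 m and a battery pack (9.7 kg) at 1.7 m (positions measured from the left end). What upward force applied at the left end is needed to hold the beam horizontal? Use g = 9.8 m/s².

F ≈ 252 N

Take moments about the right end.
Beam weight: 15 × 9.8 = 147 N down at 3.15 m → arm 3.15 m, τ = 147 × 3.15 = 463.1 N·m counterclockwise.
Sandbag: 28 × 9.8 = 274.4 N down at 3.8 m → arm 2.5 m, τ = 274.4 × 2.5 = 686 N·m counterclockwise.
Battery pack: 9.7 × 9.8 = 95.06 N down at 1.7 m → arm 4.6 m, τ = 95.06 × 4.6 = 437.3 N·m counterclockwise.
Net moment of the loads = 1586 N·m counterclockwise.
The upward force F acts at the left end, arm 6.3 m, giving F × 6.3 clockwise.
Balancing moments: F × 6.3 = 1586, giving F = 1586 / 6.3 = 252 N.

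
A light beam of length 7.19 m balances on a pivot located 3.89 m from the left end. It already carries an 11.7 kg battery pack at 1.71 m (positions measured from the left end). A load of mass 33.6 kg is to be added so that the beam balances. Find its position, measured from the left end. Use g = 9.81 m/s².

Take moments about the pivot (at 3.89 m from the left end).
Battery pack: 11.7 × 9.81 = 114.8 N down at 1.71 m → arm 2.18 m, τ = 114.8 × 2.18 = 250.3 N·m counterclockwise.
Net moment of existing loads = 250.3 N·m counterclockwise.
The load weighs 33.6 × 9.81 = 329.6 N and must supply an equal clockwise moment, so its lever arm about the pivot is 250.3 / 329.6 = 0.759 m.
That puts it at 3.89 + 0.759 = 4.65 m from the left end.

x ≈ 4.65 m from the left end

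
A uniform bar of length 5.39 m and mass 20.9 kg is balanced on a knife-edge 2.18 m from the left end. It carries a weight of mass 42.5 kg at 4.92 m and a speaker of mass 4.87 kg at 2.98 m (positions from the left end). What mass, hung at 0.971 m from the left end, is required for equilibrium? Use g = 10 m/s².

m ≈ 108 kg

Taking torques about the knife-edge (at 2.18 m from the left end):
Beam weight: 20.9 × 10 = 209 N down at 2.695 m → arm 0.515 m, τ = 209 × 0.515 = 107.6 N·m clockwise.
Weight: 42.5 × 10 = 425 N down at 4.92 m → arm 2.74 m, τ = 425 × 2.74 = 1164 N·m clockwise.
Speaker: 4.87 × 10 = 48.7 N down at 2.98 m → arm 0.8 m, τ = 48.7 × 0.8 = 38.96 N·m clockwise.
Net moment of known loads = 1311 N·m clockwise.
An unknown mass m at 0.971 m has arm 1.209 m; its moment is m·g·1.209 counterclockwise.
For rotational equilibrium, m × 10 × 1.209 = 1311, so m = 1311 / (10 × 1.209) = 108 kg.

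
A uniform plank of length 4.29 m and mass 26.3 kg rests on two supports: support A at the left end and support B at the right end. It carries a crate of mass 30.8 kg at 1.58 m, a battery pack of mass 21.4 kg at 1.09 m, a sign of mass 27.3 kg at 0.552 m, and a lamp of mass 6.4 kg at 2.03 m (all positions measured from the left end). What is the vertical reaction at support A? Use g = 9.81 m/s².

Sum moments about support B (its reaction then has zero moment arm).
Beam weight: 26.3 × 9.81 = 258 N down at 2.145 m → arm 2.145 m, τ = 258 × 2.145 = 553.4 N·m counterclockwise.
Crate: 30.8 × 9.81 = 302.1 N down at 1.58 m → arm 2.71 m, τ = 302.1 × 2.71 = 818.7 N·m counterclockwise.
Battery pack: 21.4 × 9.81 = 209.9 N down at 1.09 m → arm 3.2 m, τ = 209.9 × 3.2 = 671.7 N·m counterclockwise.
Sign: 27.3 × 9.81 = 267.8 N down at 0.552 m → arm 3.738 m, τ = 267.8 × 3.738 = 1001 N·m counterclockwise.
Lamp: 6.4 × 9.81 = 62.78 N down at 2.03 m → arm 2.26 m, τ = 62.78 × 2.26 = 141.9 N·m counterclockwise.
Net load moment about support B = 3187 N·m counterclockwise.
Reaction R at support A is upward at 0 m, arm 4.29 m → moment R × 4.29 clockwise.
Στ = 0 ⇒ R × 4.29 = 3187 ⇒ R = 743 N.

R_A ≈ 743 N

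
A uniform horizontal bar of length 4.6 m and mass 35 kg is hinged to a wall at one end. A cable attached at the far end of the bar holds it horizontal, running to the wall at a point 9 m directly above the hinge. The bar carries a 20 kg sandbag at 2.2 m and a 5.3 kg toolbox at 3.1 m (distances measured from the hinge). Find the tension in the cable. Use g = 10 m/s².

Sum moments about the hinge (the unknown hinge reaction has zero arm there).
Beam weight: 35 × 10 = 350 N down at 2.3 m → arm 2.3 m, τ = 350 × 2.3 = 805 N·m clockwise.
Sandbag: 20 × 10 = 200 N down at 2.2 m → arm 2.2 m, τ = 200 × 2.2 = 440 N·m clockwise.
Toolbox: 5.3 × 10 = 53 N down at 3.1 m → arm 3.1 m, τ = 53 × 3.1 = 164.3 N·m clockwise.
Total clockwise load moment = 1409 N·m.
The cable tension T acts at 4.6 m; only its component perpendicular to the bar, T sinθ, produces torque. sinθ = h/√(h²+d²) = 9/√(9²+4.6²) = 0.8904.
Στ = 0 ⇒ T × 4.6 × 0.8904 = 1409 ⇒ T = 1409 / 4.096 = 344 N.

T ≈ 344 N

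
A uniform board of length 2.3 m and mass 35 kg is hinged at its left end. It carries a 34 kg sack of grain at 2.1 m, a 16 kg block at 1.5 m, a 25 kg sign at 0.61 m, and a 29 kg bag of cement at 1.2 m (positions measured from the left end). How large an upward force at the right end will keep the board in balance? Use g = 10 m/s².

Choose the left end as the axis so the unknown pivot reaction has zero arm there.
Beam weight: 35 × 10 = 350 N down at 1.15 m → arm 1.15 m, τ = 350 × 1.15 = 402.5 N·m clockwise.
Sack of grain: 34 × 10 = 340 N down at 2.1 m → arm 2.1 m, τ = 340 × 2.1 = 714 N·m clockwise.
Block: 16 × 10 = 160 N down at 1.5 m → arm 1.5 m, τ = 160 × 1.5 = 240 N·m clockwise.
Sign: 25 × 10 = 250 N down at 0.61 m → arm 0.61 m, τ = 250 × 0.61 = 152.5 N·m clockwise.
Bag of cement: 29 × 10 = 290 N down at 1.2 m → arm 1.2 m, τ = 290 × 1.2 = 348 N·m clockwise.
Net moment of the loads = 1857 N·m clockwise.
The upward force F acts at the right end, arm 2.3 m, giving F × 2.3 counterclockwise.
Balancing moments: F × 2.3 = 1857, giving F = 1857 / 2.3 = 807 N.

F ≈ 807 N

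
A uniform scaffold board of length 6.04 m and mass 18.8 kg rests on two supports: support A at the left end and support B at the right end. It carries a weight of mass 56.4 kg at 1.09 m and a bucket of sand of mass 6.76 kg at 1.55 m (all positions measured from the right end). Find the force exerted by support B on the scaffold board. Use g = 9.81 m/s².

R_B ≈ 595 N

Sum moments about support A (its reaction then has zero moment arm).
Beam weight: 18.8 × 9.81 = 184.4 N down at 3.02 m → arm 3.02 m, τ = 184.4 × 3.02 = 556.9 N·m clockwise.
Weight: 56.4 × 9.81 = 553.3 N down at 1.09 m → arm 4.95 m, τ = 553.3 × 4.95 = 2739 N·m clockwise.
Bucket of sand: 6.76 × 9.81 = 66.32 N down at 1.55 m → arm 4.49 m, τ = 66.32 × 4.49 = 297.8 N·m clockwise.
Net load moment about support A = 3594 N·m clockwise.
Reaction R at support B is upward at 0 m, arm 6.04 m → moment R × 6.04 counterclockwise.
Setting net torque to zero: R × 6.04 = 3594 → R = 595 N.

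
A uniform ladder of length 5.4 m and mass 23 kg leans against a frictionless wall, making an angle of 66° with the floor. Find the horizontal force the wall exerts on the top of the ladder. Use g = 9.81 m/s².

About the foot of the ladder:
Ladder weight 23×9.81 = 225.6 N acts at 2.7 m along the ladder; its horizontal arm is 2.7·cos66° = 1.098 m → τ = 247.7 N·m clockwise.
Wall normal N acts horizontally at the top; its moment arm is the height L sinθ = 5.4·sin66° = 4.933 m, counterclockwise.
For rotational equilibrium, N × 4.933 = 247.7, so N = 50.2 N.

N_wall ≈ 50.2 N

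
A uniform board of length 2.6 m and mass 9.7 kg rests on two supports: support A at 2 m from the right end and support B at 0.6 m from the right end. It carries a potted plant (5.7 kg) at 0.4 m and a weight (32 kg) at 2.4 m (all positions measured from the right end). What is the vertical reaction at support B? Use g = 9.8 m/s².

R_B ≈ 21.8 N

Taking torques about support A:
Beam weight: 9.7 × 9.8 = 95.06 N down at 1.3 m → arm 0.7 m, τ = 95.06 × 0.7 = 66.54 N·m clockwise.
Potted plant: 5.7 × 9.8 = 55.86 N down at 0.4 m → arm 1.6 m, τ = 55.86 × 1.6 = 89.38 N·m clockwise.
Weight: 32 × 9.8 = 313.6 N down at 2.4 m → arm 0.4 m, τ = 313.6 × 0.4 = 125.4 N·m counterclockwise.
Net load moment about support A = 30.52 N·m clockwise.
Reaction R at support B is upward at 0.6 m, arm 1.4 m → moment R × 1.4 counterclockwise.
For rotational equilibrium, R × 1.4 = 30.52, so R = 21.8 N.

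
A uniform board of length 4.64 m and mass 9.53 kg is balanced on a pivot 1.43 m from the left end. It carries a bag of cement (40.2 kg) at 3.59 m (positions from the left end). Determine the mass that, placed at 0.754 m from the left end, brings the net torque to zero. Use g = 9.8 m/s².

m ≈ 141 kg

Take moments about the pivot (at 1.43 m from the left end).
Beam weight: 9.53 × 9.8 = 93.39 N down at 2.32 m → arm 0.89 m, τ = 93.39 × 0.89 = 83.12 N·m clockwise.
Bag of cement: 40.2 × 9.8 = 394 N down at 3.59 m → arm 2.16 m, τ = 394 × 2.16 = 851 N·m clockwise.
Net moment of known loads = 934.1 N·m clockwise.
An unknown mass m at 0.754 m has arm 0.676 m; its moment is m·g·0.676 counterclockwise.
For rotational equilibrium, m × 9.8 × 0.676 = 934.1, so m = 934.1 / (9.8 × 0.676) = 141 kg.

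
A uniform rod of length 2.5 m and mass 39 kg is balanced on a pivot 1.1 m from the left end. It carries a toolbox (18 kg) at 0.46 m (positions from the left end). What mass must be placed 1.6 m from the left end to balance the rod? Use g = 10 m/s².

m ≈ 11.3 kg

Sum moments about the pivot (at 1.1 m from the left end) (the support reaction has zero arm there).
Beam weight: 39 × 10 = 390 N down at 1.25 m → arm 0.15 m, τ = 390 × 0.15 = 58.5 N·m clockwise.
Toolbox: 18 × 10 = 180 N down at 0.46 m → arm 0.64 m, τ = 180 × 0.64 = 115.2 N·m counterclockwise.
Net moment of known loads = 56.7 N·m counterclockwise.
An unknown mass m at 1.6 m has arm 0.5 m; its moment is m·g·0.5 clockwise.
Στ = 0 ⇒ m × 10 × 0.5 = 56.7 ⇒ m = 56.7 / (10 × 0.5) = 11.3 kg.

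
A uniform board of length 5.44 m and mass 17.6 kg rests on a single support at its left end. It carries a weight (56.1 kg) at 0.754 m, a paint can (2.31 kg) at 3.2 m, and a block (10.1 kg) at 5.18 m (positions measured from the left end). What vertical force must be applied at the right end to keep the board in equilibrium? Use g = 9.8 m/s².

F ≈ 270 N

About the left end:
Beam weight: 17.6 × 9.8 = 172.5 N down at 2.72 m → arm 2.72 m, τ = 172.5 × 2.72 = 469.2 N·m clockwise.
Weight: 56.1 × 9.8 = 549.8 N down at 0.754 m → arm 0.754 m, τ = 549.8 × 0.754 = 414.5 N·m clockwise.
Paint can: 2.31 × 9.8 = 22.64 N down at 3.2 m → arm 3.2 m, τ = 22.64 × 3.2 = 72.45 N·m clockwise.
Block: 10.1 × 9.8 = 98.98 N down at 5.18 m → arm 5.18 m, τ = 98.98 × 5.18 = 512.7 N·m clockwise.
Net moment of the loads = 1469 N·m clockwise.
The upward force F acts at the right end, arm 5.44 m, giving F × 5.44 counterclockwise.
Balancing moments: F × 5.44 = 1469, giving F = 1469 / 5.44 = 270 N.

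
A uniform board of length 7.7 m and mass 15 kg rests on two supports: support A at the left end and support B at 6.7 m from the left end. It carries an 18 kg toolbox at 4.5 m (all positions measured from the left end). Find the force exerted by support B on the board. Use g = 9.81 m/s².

Sum moments about support A (its reaction then has zero moment arm).
Beam weight: 15 × 9.81 = 147.2 N down at 3.85 m → arm 3.85 m, τ = 147.2 × 3.85 = 566.7 N·m clockwise.
Toolbox: 18 × 9.81 = 176.6 N down at 4.5 m → arm 4.5 m, τ = 176.6 × 4.5 = 794.7 N·m clockwise.
Net load moment about support A = 1361 N·m clockwise.
Reaction R at support B is upward at 6.7 m, arm 6.7 m → moment R × 6.7 counterclockwise.
For rotational equilibrium, R × 6.7 = 1361, so R = 203 N.

R_B ≈ 203 N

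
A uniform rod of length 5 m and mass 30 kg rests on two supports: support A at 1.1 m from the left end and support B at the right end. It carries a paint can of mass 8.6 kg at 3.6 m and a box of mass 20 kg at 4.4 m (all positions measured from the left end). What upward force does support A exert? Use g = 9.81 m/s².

Taking torques about support B:
Beam weight: 30 × 9.81 = 294.3 N down at 2.5 m → arm 2.5 m, τ = 294.3 × 2.5 = 735.8 N·m counterclockwise.
Paint can: 8.6 × 9.81 = 84.37 N down at 3.6 m → arm 1.4 m, τ = 84.37 × 1.4 = 118.1 N·m counterclockwise.
Box: 20 × 9.81 = 196.2 N down at 4.4 m → arm 0.6 m, τ = 196.2 × 0.6 = 117.7 N·m counterclockwise.
Net load moment about support B = 971.6 N·m counterclockwise.
Reaction R at support A is upward at 1.1 m, arm 3.9 m → moment R × 3.9 clockwise.
Στ = 0 ⇒ R × 3.9 = 971.6 ⇒ R = 249 N.

R_A ≈ 249 N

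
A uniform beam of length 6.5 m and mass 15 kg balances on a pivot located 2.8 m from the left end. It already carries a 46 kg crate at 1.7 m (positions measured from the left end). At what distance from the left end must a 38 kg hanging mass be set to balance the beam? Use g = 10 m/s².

Sum moments about the pivot (at 2.8 m from the left end) (the support reaction has zero arm there).
Beam weight: 15 × 10 = 150 N down at 3.25 m → arm 0.45 m, τ = 150 × 0.45 = 67.5 N·m clockwise.
Crate: 46 × 10 = 460 N down at 1.7 m → arm 1.1 m, τ = 460 × 1.1 = 506 N·m counterclockwise.
Net moment of existing loads = 438.5 N·m counterclockwise.
The hanging mass weighs 38 × 10 = 380 N and must supply an equal clockwise moment, so its lever arm about the pivot is 438.5 / 380 = 1.15 m.
That puts it at 2.8 + 1.15 = 3.95 m from the left end.

x ≈ 3.95 m from the left end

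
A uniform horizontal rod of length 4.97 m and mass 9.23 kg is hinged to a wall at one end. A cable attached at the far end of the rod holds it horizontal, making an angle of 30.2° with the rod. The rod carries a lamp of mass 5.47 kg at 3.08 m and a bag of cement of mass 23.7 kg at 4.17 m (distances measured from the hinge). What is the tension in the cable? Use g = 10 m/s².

T ≈ 554 N

Taking torques about the hinge:
Beam weight: 9.23 × 10 = 92.3 N down at 2.485 m → arm 2.485 m, τ = 92.3 × 2.485 = 229.4 N·m clockwise.
Lamp: 5.47 × 10 = 54.7 N down at 3.08 m → arm 3.08 m, τ = 54.7 × 3.08 = 168.5 N·m clockwise.
Bag of cement: 23.7 × 10 = 237 N down at 4.17 m → arm 4.17 m, τ = 237 × 4.17 = 988.3 N·m clockwise.
Total clockwise load moment = 1386 N·m.
The cable tension T acts at 4.97 m; only its component perpendicular to the rod, T sinθ, produces torque. sin 30.2° = 0.503.
Balancing moments: T × 4.97 × 0.503 = 1386, giving T = 1386 / 2.5 = 554 N.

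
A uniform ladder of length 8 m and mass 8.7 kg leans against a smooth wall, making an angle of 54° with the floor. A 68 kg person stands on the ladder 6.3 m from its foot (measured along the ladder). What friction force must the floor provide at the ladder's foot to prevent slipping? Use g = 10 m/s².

Choose the foot of the ladder as the axis so the floor normal and friction both act there and drop out.
Ladder weight 8.7×10 = 87 N acts at 4 m along the ladder; its horizontal arm is 4·cos54° = 2.351 m → τ = 204.5 N·m clockwise.
Person: 68×10 = 680 N at 6.3 m → arm 3.703 m → τ = 2518 N·m clockwise.
Wall normal N acts horizontally at the top; its moment arm is the height L sinθ = 8·sin54° = 6.472 m, counterclockwise.
Στ = 0 ⇒ N × 6.472 = 2722 ⇒ N = 421 N.
ΣFx = 0: friction at the foot balances the wall's push, so f = N_wall = 421 N.

f ≈ 421 N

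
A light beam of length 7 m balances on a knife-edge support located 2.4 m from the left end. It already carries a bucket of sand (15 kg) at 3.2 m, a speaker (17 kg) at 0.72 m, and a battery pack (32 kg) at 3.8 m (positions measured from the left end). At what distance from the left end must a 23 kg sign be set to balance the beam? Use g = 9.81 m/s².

Sum moments about the knife-edge support (at 2.4 m from the left end) (the support reaction has zero arm there).
Bucket of sand: 15 × 9.81 = 147.2 N down at 3.2 m → arm 0.8 m, τ = 147.2 × 0.8 = 117.8 N·m clockwise.
Speaker: 17 × 9.81 = 166.8 N down at 0.72 m → arm 1.68 m, τ = 166.8 × 1.68 = 280.2 N·m counterclockwise.
Battery pack: 32 × 9.81 = 313.9 N down at 3.8 m → arm 1.4 m, τ = 313.9 × 1.4 = 439.5 N·m clockwise.
Net moment of existing loads = 277.1 N·m clockwise.
The sign weighs 23 × 9.81 = 225.6 N and must supply an equal counterclockwise moment, so its lever arm about the knife-edge support is 277.1 / 225.6 = 1.23 m.
That puts it at 2.4 − 1.23 = 1.17 m from the left end.

x ≈ 1.17 m from the left end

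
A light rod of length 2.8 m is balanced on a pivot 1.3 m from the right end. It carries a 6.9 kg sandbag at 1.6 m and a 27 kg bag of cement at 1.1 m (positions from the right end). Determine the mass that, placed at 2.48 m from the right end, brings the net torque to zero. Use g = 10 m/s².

Take moments about the pivot (at 1.3 m from the right end).
Sandbag: 6.9 × 10 = 69 N down at 1.6 m → arm 0.3 m, τ = 69 × 0.3 = 20.7 N·m counterclockwise.
Bag of cement: 27 × 10 = 270 N down at 1.1 m → arm 0.2 m, τ = 270 × 0.2 = 54 N·m clockwise.
Net moment of known loads = 33.3 N·m clockwise.
An unknown mass m at 2.48 m has arm 1.18 m; its moment is m·g·1.18 counterclockwise.
Στ = 0 ⇒ m × 10 × 1.18 = 33.3 ⇒ m = 33.3 / (10 × 1.18) = 2.82 kg.

m ≈ 2.82 kg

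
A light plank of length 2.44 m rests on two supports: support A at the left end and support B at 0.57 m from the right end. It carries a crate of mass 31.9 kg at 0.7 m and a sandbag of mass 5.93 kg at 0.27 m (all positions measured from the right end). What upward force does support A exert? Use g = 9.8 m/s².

Take moments about support B.
Crate: 31.9 × 9.8 = 312.6 N down at 0.7 m → arm 0.13 m, τ = 312.6 × 0.13 = 40.64 N·m counterclockwise.
Sandbag: 5.93 × 9.8 = 58.11 N down at 0.27 m → arm 0.3 m, τ = 58.11 × 0.3 = 17.43 N·m clockwise.
Net load moment about support B = 23.21 N·m counterclockwise.
Reaction R at support A is upward at 2.44 m, arm 1.87 m → moment R × 1.87 clockwise.
Στ = 0 ⇒ R × 1.87 = 23.21 ⇒ R = 12.4 N.

R_A ≈ 12.4 N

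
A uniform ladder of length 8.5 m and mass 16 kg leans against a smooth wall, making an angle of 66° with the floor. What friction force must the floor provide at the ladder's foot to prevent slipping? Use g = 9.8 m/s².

Taking torques about the foot of the ladder:
Ladder weight 16×9.8 = 156.8 N acts at 4.25 m along the ladder; its horizontal arm is 4.25·cos66° = 1.729 m → τ = 271.1 N·m clockwise.
Wall normal N acts horizontally at the top; its moment arm is the height L sinθ = 8.5·sin66° = 7.765 m, counterclockwise.
Balancing moments: N × 7.765 = 271.1, giving N = 34.9 N.
ΣFx = 0: friction at the foot balances the wall's push, so f = N_wall = 34.9 N.

f ≈ 34.9 N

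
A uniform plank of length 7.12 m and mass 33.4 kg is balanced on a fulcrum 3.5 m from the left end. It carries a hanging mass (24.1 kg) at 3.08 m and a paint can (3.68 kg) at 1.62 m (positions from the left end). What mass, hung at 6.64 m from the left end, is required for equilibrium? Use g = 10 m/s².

m ≈ 4.79 kg

Sum moments about the fulcrum (at 3.5 m from the left end) (the support reaction has zero arm there).
Beam weight: 33.4 × 10 = 334 N down at 3.56 m → arm 0.06 m, τ = 334 × 0.06 = 20.04 N·m clockwise.
Hanging mass: 24.1 × 10 = 241 N down at 3.08 m → arm 0.42 m, τ = 241 × 0.42 = 101.2 N·m counterclockwise.
Paint can: 3.68 × 10 = 36.8 N down at 1.62 m → arm 1.88 m, τ = 36.8 × 1.88 = 69.18 N·m counterclockwise.
Net moment of known loads = 150.3 N·m counterclockwise.
An unknown mass m at 6.64 m has arm 3.14 m; its moment is m·g·3.14 clockwise.
Balancing moments: m × 10 × 3.14 = 150.3, giving m = 150.3 / (10 × 3.14) = 4.79 kg.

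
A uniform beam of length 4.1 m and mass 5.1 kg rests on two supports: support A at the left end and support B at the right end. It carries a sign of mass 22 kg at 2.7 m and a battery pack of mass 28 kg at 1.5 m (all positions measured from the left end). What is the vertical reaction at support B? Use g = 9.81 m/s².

R_B ≈ 268 N

Taking torques about support A:
Beam weight: 5.1 × 9.81 = 50.03 N down at 2.05 m → arm 2.05 m, τ = 50.03 × 2.05 = 102.6 N·m clockwise.
Sign: 22 × 9.81 = 215.8 N down at 2.7 m → arm 2.7 m, τ = 215.8 × 2.7 = 582.7 N·m clockwise.
Battery pack: 28 × 9.81 = 274.7 N down at 1.5 m → arm 1.5 m, τ = 274.7 × 1.5 = 412 N·m clockwise.
Net load moment about support A = 1097 N·m clockwise.
Reaction R at support B is upward at 4.1 m, arm 4.1 m → moment R × 4.1 counterclockwise.
Setting net torque to zero: R × 4.1 = 1097 → R = 268 N.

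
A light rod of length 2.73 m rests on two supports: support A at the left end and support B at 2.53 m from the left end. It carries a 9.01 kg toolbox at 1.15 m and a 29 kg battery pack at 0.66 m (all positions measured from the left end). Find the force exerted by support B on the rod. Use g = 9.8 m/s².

About support A:
Toolbox: 9.01 × 9.8 = 88.3 N down at 1.15 m → arm 1.15 m, τ = 88.3 × 1.15 = 101.5 N·m clockwise.
Battery pack: 29 × 9.8 = 284.2 N down at 0.66 m → arm 0.66 m, τ = 284.2 × 0.66 = 187.6 N·m clockwise.
Net load moment about support A = 289.1 N·m clockwise.
Reaction R at support B is upward at 2.53 m, arm 2.53 m → moment R × 2.53 counterclockwise.
Στ = 0 ⇒ R × 2.53 = 289.1 ⇒ R = 114 N.

R_B ≈ 114 N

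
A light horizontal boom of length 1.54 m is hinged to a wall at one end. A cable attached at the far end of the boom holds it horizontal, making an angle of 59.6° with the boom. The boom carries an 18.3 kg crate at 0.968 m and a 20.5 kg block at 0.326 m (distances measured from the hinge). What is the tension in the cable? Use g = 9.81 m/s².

T ≈ 180 N

About the hinge:
Crate: 18.3 × 9.81 = 179.5 N down at 0.968 m → arm 0.968 m, τ = 179.5 × 0.968 = 173.8 N·m clockwise.
Block: 20.5 × 9.81 = 201.1 N down at 0.326 m → arm 0.326 m, τ = 201.1 × 0.326 = 65.56 N·m clockwise.
Total clockwise load moment = 239.4 N·m.
The cable tension T acts at 1.54 m; only its component perpendicular to the boom, T sinθ, produces torque. sin 59.6° = 0.8625.
Στ = 0 ⇒ T × 1.54 × 0.8625 = 239.4 ⇒ T = 239.4 / 1.328 = 180 N.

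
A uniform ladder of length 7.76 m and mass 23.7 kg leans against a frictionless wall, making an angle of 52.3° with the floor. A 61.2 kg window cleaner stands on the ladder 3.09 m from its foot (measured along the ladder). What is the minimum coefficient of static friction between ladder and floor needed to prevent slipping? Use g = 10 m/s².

Choose the foot of the ladder as the axis so the floor normal and friction both act there and drop out.
Ladder weight 23.7×10 = 237 N acts at 3.88 m along the ladder; its horizontal arm is 3.88·cos52.3° = 2.373 m → τ = 562.4 N·m clockwise.
Window cleaner: 61.2×10 = 612 N at 3.09 m → arm 1.89 m → τ = 1157 N·m clockwise.
Wall normal N acts horizontally at the top; its moment arm is the height L sinθ = 7.76·sin52.3° = 6.14 m, counterclockwise.
For rotational equilibrium, N × 6.14 = 1719, so N = 280 N.
ΣFx = 0 ⇒ f = N_wall = 280 N. ΣFy = 0 ⇒ N_floor = 849 N.
μ_min = f / N_floor = 280 / 849 = 0.33.

μ_min ≈ 0.33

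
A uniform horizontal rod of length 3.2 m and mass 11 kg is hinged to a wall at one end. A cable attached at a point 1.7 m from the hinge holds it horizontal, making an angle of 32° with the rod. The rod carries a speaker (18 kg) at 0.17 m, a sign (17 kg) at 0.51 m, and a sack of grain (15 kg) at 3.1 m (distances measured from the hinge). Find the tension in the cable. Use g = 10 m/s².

Sum moments about the hinge (the unknown hinge reaction has zero arm there).
Beam weight: 11 × 10 = 110 N down at 1.6 m → arm 1.6 m, τ = 110 × 1.6 = 176 N·m clockwise.
Speaker: 18 × 10 = 180 N down at 0.17 m → arm 0.17 m, τ = 180 × 0.17 = 30.6 N·m clockwise.
Sign: 17 × 10 = 170 N down at 0.51 m → arm 0.51 m, τ = 170 × 0.51 = 86.7 N·m clockwise.
Sack of grain: 15 × 10 = 150 N down at 3.1 m → arm 3.1 m, τ = 150 × 3.1 = 465 N·m clockwise.
Total clockwise load moment = 758.3 N·m.
The cable tension T acts at 1.7 m; only its component perpendicular to the rod, T sinθ, produces torque. sin 32° = 0.5299.
Στ = 0 ⇒ T × 1.7 × 0.5299 = 758.3 ⇒ T = 758.3 / 0.9008 = 842 N.

T ≈ 842 N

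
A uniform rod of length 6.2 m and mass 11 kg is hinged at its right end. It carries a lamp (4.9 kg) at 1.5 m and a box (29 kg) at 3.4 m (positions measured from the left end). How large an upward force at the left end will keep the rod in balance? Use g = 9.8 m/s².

F ≈ 219 N

Take moments about the right end.
Beam weight: 11 × 9.8 = 107.8 N down at 3.1 m → arm 3.1 m, τ = 107.8 × 3.1 = 334.2 N·m counterclockwise.
Lamp: 4.9 × 9.8 = 48.02 N down at 1.5 m → arm 4.7 m, τ = 48.02 × 4.7 = 225.7 N·m counterclockwise.
Box: 29 × 9.8 = 284.2 N down at 3.4 m → arm 2.8 m, τ = 284.2 × 2.8 = 795.8 N·m counterclockwise.
Net moment of the loads = 1356 N·m counterclockwise.
The upward force F acts at the left end, arm 6.2 m, giving F × 6.2 clockwise.
Balancing moments: F × 6.2 = 1356, giving F = 1356 / 6.2 = 219 N.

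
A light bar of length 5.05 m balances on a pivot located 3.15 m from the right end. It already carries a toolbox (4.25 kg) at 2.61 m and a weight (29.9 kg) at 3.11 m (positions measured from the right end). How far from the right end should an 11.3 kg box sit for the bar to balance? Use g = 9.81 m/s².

x ≈ 3.46 m from the right end

About the pivot (at 3.15 m from the right end):
Toolbox: 4.25 × 9.81 = 41.69 N down at 2.61 m → arm 0.54 m, τ = 41.69 × 0.54 = 22.51 N·m clockwise.
Weight: 29.9 × 9.81 = 293.3 N down at 3.11 m → arm 0.04 m, τ = 293.3 × 0.04 = 11.73 N·m clockwise.
Net moment of existing loads = 34.24 N·m clockwise.
The box weighs 11.3 × 9.81 = 110.9 N and must supply an equal counterclockwise moment, so its lever arm about the pivot is 34.24 / 110.9 = 0.309 m.
That puts it at 3.15 + 0.309 = 3.46 m from the right end.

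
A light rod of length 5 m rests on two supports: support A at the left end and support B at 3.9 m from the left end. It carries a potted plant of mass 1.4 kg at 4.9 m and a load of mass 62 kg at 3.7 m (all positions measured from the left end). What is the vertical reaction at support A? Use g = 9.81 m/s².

Sum moments about support B (its reaction then has zero moment arm).
Potted plant: 1.4 × 9.81 = 13.73 N down at 4.9 m → arm 1 m, τ = 13.73 × 1 = 13.73 N·m clockwise.
Load: 62 × 9.81 = 608.2 N down at 3.7 m → arm 0.2 m, τ = 608.2 × 0.2 = 121.6 N·m counterclockwise.
Net load moment about support B = 107.9 N·m counterclockwise.
Reaction R at support A is upward at 0 m, arm 3.9 m → moment R × 3.9 clockwise.
Στ = 0 ⇒ R × 3.9 = 107.9 ⇒ R = 27.7 N.

R_A ≈ 27.7 N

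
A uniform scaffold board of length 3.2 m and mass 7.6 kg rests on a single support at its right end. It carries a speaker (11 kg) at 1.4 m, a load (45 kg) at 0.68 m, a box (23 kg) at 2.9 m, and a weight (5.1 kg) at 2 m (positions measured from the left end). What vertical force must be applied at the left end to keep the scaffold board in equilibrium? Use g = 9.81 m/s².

Choose the right end as the axis so the unknown pivot reaction has zero arm there.
Beam weight: 7.6 × 9.81 = 74.56 N down at 1.6 m → arm 1.6 m, τ = 74.56 × 1.6 = 119.3 N·m counterclockwise.
Speaker: 11 × 9.81 = 107.9 N down at 1.4 m → arm 1.8 m, τ = 107.9 × 1.8 = 194.2 N·m counterclockwise.
Load: 45 × 9.81 = 441.5 N down at 0.68 m → arm 2.52 m, τ = 441.5 × 2.52 = 1113 N·m counterclockwise.
Box: 23 × 9.81 = 225.6 N down at 2.9 m → arm 0.3 m, τ = 225.6 × 0.3 = 67.68 N·m counterclockwise.
Weight: 5.1 × 9.81 = 50.03 N down at 2 m → arm 1.2 m, τ = 50.03 × 1.2 = 60.04 N·m counterclockwise.
Net moment of the loads = 1554 N·m counterclockwise.
The upward force F acts at the left end, arm 3.2 m, giving F × 3.2 clockwise.
Balancing moments: F × 3.2 = 1554, giving F = 1554 / 3.2 = 486 N.

F ≈ 486 N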